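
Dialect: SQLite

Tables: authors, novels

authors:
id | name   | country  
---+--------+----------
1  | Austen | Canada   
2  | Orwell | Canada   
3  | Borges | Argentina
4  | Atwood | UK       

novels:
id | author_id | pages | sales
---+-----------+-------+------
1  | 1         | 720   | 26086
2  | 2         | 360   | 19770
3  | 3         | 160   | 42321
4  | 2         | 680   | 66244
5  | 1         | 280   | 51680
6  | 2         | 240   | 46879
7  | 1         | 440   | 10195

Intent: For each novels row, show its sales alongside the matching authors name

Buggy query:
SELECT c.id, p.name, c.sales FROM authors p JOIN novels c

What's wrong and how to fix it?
Bug: Missing join condition: each novels row is matched to all authors rows instead of just its own

Fix: Add ON c.author_id = p.id to the JOIN

Corrected query:
SELECT c.id, p.name, c.sales FROM authors p JOIN novels c ON c.author_id = p.id

Result:
id | name   | sales
---+--------+------
1  | Austen | 26086
2  | Orwell | 19770
3  | Borges | 42321
4  | Orwell | 66244
5  | Austen | 51680
6  | Orwell | 46879
7  | Austen | 10195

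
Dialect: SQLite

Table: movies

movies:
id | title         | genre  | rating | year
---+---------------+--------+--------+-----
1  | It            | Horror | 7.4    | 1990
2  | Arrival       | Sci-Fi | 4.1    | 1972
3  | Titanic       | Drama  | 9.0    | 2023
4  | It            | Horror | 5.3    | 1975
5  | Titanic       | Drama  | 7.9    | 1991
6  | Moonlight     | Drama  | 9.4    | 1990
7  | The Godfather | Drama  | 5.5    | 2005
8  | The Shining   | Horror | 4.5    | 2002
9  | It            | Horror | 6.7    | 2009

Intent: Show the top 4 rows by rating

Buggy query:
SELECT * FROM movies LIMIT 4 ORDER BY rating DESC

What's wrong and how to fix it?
Bug: ORDER BY cannot follow LIMIT; LIMIT is the final clause

Fix: Sort with ORDER BY, then apply LIMIT

Corrected query:
SELECT * FROM movies ORDER BY rating DESC LIMIT 4

Result:
id | title     | genre  | rating | year
---+-----------+--------+--------+-----
6  | Moonlight | Drama  | 9.4    | 1990
3  | Titanic   | Drama  | 9      | 2023
5  | Titanic   | Drama  | 7.9    | 1991
1  | It        | Horror | 7.4    | 1990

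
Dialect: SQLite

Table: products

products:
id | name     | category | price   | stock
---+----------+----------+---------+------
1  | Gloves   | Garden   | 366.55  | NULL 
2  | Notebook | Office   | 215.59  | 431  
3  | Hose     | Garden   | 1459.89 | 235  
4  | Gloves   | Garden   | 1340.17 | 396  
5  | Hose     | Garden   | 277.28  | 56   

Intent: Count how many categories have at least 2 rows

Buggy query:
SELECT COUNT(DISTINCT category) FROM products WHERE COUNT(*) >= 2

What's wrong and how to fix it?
Bug: WHERE filters individual rows, not groups, so a group-level COUNT is invalid there

Fix: Use a subquery that GROUPs and filters with HAVING, then count its rows

Corrected query:
SELECT COUNT(*) FROM (SELECT category FROM products GROUP BY category HAVING COUNT(*) >= 2)

Result:
COUNT(*)
--------
1       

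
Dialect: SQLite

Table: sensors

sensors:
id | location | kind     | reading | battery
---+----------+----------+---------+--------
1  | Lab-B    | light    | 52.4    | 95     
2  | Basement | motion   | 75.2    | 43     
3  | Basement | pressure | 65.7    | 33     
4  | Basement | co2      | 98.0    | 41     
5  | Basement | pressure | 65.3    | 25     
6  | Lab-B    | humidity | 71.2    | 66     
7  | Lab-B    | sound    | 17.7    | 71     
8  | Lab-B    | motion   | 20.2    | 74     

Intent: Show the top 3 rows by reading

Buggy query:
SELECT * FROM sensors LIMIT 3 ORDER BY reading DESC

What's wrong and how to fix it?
Bug: LIMIT must come after ORDER BY

Fix: Sort with ORDER BY, then apply LIMIT

Corrected query:
SELECT * FROM sensors ORDER BY reading DESC LIMIT 3

Result:
id | location | kind     | reading | battery
---+----------+----------+---------+--------
4  | Basement | co2      | 98      | 41     
2  | Basement | motion   | 75.2    | 43     
6  | Lab-B    | humidity | 71.2    | 66     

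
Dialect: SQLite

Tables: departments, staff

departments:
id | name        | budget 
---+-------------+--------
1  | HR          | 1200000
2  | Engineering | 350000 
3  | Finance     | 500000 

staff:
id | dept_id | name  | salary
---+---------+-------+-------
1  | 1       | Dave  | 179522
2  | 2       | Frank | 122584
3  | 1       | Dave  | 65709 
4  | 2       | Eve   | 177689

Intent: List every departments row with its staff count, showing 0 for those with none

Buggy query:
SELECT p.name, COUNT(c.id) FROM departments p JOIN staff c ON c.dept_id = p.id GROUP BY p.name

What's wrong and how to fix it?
Bug: An inner join excludes parents with zero children

Fix: Use LEFT JOIN so parents without children still appear (COUNT(c.id) gives 0)

Corrected query:
SELECT p.name, COUNT(c.id) FROM departments p LEFT JOIN staff c ON c.dept_id = p.id GROUP BY p.name

Result:
name        | COUNT(c.id)
------------+------------
Engineering | 2          
Finance     | 0          
HR          | 2          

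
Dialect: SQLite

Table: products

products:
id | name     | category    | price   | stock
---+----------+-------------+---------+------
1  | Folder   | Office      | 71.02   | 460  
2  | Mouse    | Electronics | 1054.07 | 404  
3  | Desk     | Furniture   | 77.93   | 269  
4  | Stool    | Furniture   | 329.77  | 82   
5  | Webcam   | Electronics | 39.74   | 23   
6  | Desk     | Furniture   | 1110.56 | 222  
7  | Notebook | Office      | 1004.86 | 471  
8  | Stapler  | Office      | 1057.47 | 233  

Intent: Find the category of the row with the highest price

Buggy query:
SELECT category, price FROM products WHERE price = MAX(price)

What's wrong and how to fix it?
Bug: WHERE is evaluated per row; an aggregate over the whole table isn't defined there

Fix: Use a subquery: WHERE price = (SELECT MAX(price) FROM products)

Corrected query:
SELECT category, price FROM products WHERE price = (SELECT MAX(price) FROM products)

Result:
category  | price  
----------+--------
Furniture | 1110.56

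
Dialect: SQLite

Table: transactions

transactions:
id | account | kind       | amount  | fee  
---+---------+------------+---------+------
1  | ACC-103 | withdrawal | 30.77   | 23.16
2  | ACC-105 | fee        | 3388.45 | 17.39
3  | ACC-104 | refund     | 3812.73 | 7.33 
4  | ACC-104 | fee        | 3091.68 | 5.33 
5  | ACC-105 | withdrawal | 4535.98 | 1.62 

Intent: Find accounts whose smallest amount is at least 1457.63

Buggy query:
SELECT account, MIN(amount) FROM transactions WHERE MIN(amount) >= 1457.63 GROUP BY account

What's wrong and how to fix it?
Bug: Aggregates like MIN are computed per group after WHERE runs

Fix: Replace WHERE with HAVING after the GROUP BY

Corrected query:
SELECT account, MIN(amount) FROM transactions GROUP BY account HAVING MIN(amount) >= 1457.63

Result:
account | MIN(amount)
--------+------------
ACC-104 | 3091.68    
ACC-105 | 3388.45    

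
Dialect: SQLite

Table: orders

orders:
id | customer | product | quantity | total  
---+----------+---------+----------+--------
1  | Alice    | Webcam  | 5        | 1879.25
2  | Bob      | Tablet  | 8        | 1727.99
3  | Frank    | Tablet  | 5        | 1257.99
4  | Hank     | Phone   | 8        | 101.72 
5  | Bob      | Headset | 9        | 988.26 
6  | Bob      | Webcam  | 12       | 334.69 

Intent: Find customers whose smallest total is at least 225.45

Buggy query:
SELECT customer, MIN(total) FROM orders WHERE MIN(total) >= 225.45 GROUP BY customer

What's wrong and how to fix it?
Bug: MIN() in WHERE is a misuse of aggregate

Fix: Use HAVING for the per-group MIN condition

Corrected query:
SELECT customer, MIN(total) FROM orders GROUP BY customer HAVING MIN(total) >= 225.45

Result:
customer | MIN(total)
---------+-----------
Alice    | 1879.25   
Bob      | 334.69    
Frank    | 1257.99   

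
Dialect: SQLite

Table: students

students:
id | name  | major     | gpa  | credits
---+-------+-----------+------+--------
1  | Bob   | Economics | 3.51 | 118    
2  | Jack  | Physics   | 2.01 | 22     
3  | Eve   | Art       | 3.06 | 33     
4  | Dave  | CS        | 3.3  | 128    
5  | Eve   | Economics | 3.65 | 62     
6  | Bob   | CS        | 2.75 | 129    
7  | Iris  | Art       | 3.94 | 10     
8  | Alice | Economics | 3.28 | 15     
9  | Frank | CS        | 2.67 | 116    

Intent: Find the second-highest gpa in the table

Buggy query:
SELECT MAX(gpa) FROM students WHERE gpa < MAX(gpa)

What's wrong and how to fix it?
Bug: MAX(gpa) on the right of the comparison is an aggregate-in-WHERE error

Fix: Compute the overall MAX in a subquery, then take MAX of rows below it

Corrected query:
SELECT MAX(gpa) FROM students WHERE gpa < (SELECT MAX(gpa) FROM students)

Result:
MAX(gpa)
--------
3.65    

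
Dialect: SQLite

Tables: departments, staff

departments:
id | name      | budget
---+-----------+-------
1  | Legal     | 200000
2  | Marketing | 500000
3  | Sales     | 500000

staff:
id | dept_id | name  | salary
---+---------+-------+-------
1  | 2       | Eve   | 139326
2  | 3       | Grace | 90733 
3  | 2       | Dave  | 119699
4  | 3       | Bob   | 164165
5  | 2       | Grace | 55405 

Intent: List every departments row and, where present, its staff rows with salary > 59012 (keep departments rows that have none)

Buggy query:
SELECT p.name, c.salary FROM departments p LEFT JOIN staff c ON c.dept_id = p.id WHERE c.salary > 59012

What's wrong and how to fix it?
Bug: Filtering c.salary in WHERE discards the NULL rows produced by LEFT JOIN, turning it into an inner join

Fix: Move the right-table condition into the ON clause so unmatched parents are kept

Corrected query:
SELECT p.name, c.salary FROM departments p LEFT JOIN staff c ON c.dept_id = p.id AND c.salary > 59012

Result:
name      | salary
----------+-------
Legal     | NULL  
Marketing | 119699
Marketing | 139326
Sales     | 90733 
Sales     | 164165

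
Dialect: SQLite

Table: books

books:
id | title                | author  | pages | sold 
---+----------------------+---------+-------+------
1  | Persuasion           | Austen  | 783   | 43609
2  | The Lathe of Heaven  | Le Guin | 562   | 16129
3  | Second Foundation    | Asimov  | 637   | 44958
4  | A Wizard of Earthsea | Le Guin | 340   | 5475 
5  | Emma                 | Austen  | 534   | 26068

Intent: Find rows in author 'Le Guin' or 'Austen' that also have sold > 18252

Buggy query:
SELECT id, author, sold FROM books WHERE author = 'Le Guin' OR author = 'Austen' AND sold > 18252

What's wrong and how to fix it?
Bug: Without parentheses, AND is evaluated before OR, so the sold filter only applies to the 'Austen' branch

Fix: Group the OR with parentheses (or use IN), then AND the threshold

Corrected query:
SELECT id, author, sold FROM books WHERE (author = 'Le Guin' OR author = 'Austen') AND sold > 18252

Result:
id | author | sold 
---+--------+------
1  | Austen | 43609
5  | Austen | 26068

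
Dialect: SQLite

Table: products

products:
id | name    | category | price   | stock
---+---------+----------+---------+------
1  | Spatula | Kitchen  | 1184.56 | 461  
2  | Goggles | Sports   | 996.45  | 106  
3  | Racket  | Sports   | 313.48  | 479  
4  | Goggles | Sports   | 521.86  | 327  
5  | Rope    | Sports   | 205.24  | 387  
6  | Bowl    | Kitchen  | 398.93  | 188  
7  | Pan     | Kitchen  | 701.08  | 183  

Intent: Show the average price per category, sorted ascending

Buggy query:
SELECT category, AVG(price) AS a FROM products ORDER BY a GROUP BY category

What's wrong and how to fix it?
Bug: ORDER BY appears before GROUP BY; SQL clause order requires GROUP BY first

Fix: Move ORDER BY to the end, after GROUP BY

Corrected query:
SELECT category, AVG(price) AS a FROM products GROUP BY category ORDER BY a

Result:
category | a         
---------+-----------
Sports   | 509.2575  
Kitchen  | 761.523333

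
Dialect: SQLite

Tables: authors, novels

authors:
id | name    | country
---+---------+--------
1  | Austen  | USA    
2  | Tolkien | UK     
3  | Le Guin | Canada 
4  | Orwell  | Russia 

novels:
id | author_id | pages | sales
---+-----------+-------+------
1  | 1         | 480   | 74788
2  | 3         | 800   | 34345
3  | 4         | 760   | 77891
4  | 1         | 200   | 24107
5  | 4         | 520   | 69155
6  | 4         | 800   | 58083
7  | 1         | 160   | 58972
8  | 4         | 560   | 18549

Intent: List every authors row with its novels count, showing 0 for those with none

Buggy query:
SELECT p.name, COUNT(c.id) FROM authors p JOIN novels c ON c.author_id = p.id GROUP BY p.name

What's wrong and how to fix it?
Bug: An inner join excludes parents with zero children

Fix: Use LEFT JOIN so parents without children still appear (COUNT(c.id) gives 0)

Corrected query:
SELECT p.name, COUNT(c.id) FROM authors p LEFT JOIN novels c ON c.author_id = p.id GROUP BY p.name

Result:
name    | COUNT(c.id)
--------+------------
Austen  | 3          
Le Guin | 1          
Orwell  | 4          
Tolkien | 0          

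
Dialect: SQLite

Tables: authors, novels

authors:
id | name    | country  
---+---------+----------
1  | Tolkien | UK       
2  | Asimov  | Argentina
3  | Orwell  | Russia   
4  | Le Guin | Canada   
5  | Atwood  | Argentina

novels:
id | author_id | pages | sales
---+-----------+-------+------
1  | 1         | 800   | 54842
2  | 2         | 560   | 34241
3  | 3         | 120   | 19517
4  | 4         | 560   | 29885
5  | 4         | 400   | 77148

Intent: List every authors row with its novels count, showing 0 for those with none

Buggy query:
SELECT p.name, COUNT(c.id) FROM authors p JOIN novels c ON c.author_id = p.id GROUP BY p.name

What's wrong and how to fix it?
Bug: INNER JOIN drops authors rows that have no matching novels rows

Fix: Use LEFT JOIN so parents without children still appear (COUNT(c.id) gives 0)

Corrected query:
SELECT p.name, COUNT(c.id) FROM authors p LEFT JOIN novels c ON c.author_id = p.id GROUP BY p.name

Result:
name    | COUNT(c.id)
--------+------------
Asimov  | 1          
Atwood  | 0          
Le Guin | 2          
Orwell  | 1          
Tolkien | 1          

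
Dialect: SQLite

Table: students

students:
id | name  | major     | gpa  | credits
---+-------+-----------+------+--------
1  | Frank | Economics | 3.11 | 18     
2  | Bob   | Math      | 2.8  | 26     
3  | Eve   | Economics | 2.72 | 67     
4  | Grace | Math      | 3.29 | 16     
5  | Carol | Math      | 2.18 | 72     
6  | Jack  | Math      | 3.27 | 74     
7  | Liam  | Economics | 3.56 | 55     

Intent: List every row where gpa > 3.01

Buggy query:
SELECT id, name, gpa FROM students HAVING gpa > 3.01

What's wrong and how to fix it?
Bug: This is a non-aggregate query (no GROUP BY, no aggregates), so in SQLite the HAVING clause is invalid here; a row-level condition belongs in WHERE

Fix: Replace HAVING with WHERE since the condition applies to individual rows

Corrected query:
SELECT id, name, gpa FROM students WHERE gpa > 3.01

Result:
id | name  | gpa 
---+-------+-----
1  | Frank | 3.11
4  | Grace | 3.29
6  | Jack  | 3.27
7  | Liam  | 3.56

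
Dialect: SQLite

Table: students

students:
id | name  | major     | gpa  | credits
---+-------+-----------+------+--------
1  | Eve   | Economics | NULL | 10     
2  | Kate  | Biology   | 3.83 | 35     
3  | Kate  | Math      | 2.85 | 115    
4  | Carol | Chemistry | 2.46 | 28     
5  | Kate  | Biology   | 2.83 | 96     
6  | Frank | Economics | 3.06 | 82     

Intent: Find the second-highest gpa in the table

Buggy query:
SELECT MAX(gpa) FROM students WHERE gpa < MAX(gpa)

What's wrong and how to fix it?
Bug: The inner MAX is an aggregate inside WHERE, which is not allowed

Fix: Compute the overall MAX in a subquery, then take MAX of rows below it

Corrected query:
SELECT MAX(gpa) FROM students WHERE gpa < (SELECT MAX(gpa) FROM students)

Result:
MAX(gpa)
--------
3.06    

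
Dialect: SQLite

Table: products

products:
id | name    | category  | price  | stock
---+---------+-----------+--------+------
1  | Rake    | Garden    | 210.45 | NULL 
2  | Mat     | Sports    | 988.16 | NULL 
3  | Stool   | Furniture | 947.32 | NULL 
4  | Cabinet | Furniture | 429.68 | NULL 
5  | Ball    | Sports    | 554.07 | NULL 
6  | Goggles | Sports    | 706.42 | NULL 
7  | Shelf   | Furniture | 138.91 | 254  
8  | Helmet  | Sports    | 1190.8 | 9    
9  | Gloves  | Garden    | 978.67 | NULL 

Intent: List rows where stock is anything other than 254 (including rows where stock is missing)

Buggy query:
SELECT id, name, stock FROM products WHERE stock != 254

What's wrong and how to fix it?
Bug: Inequality against NULL is unknown, not true; rows with NULL are dropped

Fix: Handle NULL separately with IS NULL alongside the inequality

Corrected query:
SELECT id, name, stock FROM products WHERE stock != 254 OR stock IS NULL

Result:
id | name    | stock
---+---------+------
1  | Rake    | NULL 
2  | Mat     | NULL 
3  | Stool   | NULL 
4  | Cabinet | NULL 
5  | Ball    | NULL 
6  | Goggles | NULL 
8  | Helmet  | 9    
9  | Gloves  | NULL 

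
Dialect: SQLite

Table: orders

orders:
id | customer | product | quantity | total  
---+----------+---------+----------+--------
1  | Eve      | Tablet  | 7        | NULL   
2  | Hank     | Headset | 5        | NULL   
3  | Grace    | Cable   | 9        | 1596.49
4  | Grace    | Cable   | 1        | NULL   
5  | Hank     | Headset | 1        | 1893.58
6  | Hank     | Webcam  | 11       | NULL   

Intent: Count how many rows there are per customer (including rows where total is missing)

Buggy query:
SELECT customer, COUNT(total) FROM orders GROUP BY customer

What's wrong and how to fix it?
Bug: COUNT(total) skips NULLs, so groups with missing total are undercounted

Fix: Use COUNT(*) to count all rows regardless of NULL

Corrected query:
SELECT customer, COUNT(*) FROM orders GROUP BY customer

Result:
customer | COUNT(*)
---------+---------
Eve      | 1       
Grace    | 2       
Hank     | 3       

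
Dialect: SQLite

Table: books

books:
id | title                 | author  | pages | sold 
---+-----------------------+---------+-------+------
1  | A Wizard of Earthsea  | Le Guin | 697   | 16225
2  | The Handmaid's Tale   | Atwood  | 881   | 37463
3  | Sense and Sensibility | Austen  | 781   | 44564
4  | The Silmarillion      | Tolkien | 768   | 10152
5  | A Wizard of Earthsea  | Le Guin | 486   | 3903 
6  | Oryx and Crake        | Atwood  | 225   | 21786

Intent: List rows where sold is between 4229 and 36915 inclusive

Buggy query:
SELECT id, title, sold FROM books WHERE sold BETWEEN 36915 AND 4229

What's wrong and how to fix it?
Bug: BETWEEN expects the lower bound first; with 36915 AND 4229 the range is empty

Fix: Swap the bounds so the smaller value comes first

Corrected query:
SELECT id, title, sold FROM books WHERE sold BETWEEN 4229 AND 36915

Result:
id | title                | sold 
---+----------------------+------
1  | A Wizard of Earthsea | 16225
4  | The Silmarillion     | 10152
6  | Oryx and Crake       | 21786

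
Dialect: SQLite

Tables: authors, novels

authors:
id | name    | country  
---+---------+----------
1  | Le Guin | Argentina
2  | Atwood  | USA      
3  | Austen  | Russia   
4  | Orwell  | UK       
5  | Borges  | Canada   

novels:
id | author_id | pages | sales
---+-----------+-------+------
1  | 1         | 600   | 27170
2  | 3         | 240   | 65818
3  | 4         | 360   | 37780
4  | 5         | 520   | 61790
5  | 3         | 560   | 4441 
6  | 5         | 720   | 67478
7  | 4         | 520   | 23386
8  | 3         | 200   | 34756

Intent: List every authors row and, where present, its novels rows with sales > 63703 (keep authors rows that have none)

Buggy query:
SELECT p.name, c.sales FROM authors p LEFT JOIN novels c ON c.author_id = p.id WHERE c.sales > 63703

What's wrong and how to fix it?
Bug: Filtering c.sales in WHERE discards the NULL rows produced by LEFT JOIN, turning it into an inner join

Fix: Move the right-table condition into the ON clause so unmatched parents are kept

Corrected query:
SELECT p.name, c.sales FROM authors p LEFT JOIN novels c ON c.author_id = p.id AND c.sales > 63703

Result:
name    | sales
--------+------
Le Guin | NULL 
Atwood  | NULL 
Austen  | 65818
Orwell  | NULL 
Borges  | 67478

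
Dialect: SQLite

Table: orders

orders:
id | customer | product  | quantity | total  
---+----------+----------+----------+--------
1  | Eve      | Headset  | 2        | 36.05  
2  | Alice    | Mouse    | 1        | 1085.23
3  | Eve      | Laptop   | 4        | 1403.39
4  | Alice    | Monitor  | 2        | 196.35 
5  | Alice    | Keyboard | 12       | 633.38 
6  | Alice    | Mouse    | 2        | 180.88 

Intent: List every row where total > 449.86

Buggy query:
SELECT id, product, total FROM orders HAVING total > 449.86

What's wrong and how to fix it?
Bug: HAVING filters the output of aggregation, but this query has no GROUP BY and no aggregate functions, so SQLite rejects it (HAVING clause on a non-aggregate query); the condition here is per row

Fix: Replace HAVING with WHERE since the condition applies to individual rows

Corrected query:
SELECT id, product, total FROM orders WHERE total > 449.86

Result:
id | product  | total  
---+----------+--------
2  | Mouse    | 1085.23
3  | Laptop   | 1403.39
5  | Keyboard | 633.38 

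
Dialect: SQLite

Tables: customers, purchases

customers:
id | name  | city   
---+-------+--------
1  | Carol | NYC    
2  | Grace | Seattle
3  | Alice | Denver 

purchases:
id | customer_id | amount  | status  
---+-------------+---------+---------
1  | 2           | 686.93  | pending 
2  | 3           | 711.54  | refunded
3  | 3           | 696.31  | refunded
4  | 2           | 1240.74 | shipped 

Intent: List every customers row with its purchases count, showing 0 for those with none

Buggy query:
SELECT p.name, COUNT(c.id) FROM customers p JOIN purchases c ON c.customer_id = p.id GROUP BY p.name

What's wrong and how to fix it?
Bug: An inner join excludes parents with zero children

Fix: Use LEFT JOIN so parents without children still appear (COUNT(c.id) gives 0)

Corrected query:
SELECT p.name, COUNT(c.id) FROM customers p LEFT JOIN purchases c ON c.customer_id = p.id GROUP BY p.name

Result:
name  | COUNT(c.id)
------+------------
Alice | 2          
Carol | 0          
Grace | 2          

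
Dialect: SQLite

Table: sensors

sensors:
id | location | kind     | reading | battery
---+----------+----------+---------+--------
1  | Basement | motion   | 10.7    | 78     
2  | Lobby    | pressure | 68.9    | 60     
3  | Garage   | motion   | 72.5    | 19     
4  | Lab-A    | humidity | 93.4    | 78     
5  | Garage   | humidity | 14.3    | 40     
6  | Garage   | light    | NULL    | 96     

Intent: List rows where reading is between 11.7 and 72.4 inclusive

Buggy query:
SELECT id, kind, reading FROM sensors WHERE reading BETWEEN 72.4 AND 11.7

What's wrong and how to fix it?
Bug: The bounds are reversed; BETWEEN a AND b requires a <= b to match anything

Fix: Write BETWEEN 11.7 AND 72.4

Corrected query:
SELECT id, kind, reading FROM sensors WHERE reading BETWEEN 11.7 AND 72.4

Result:
id | kind     | reading
---+----------+--------
2  | pressure | 68.9   
5  | humidity | 14.3   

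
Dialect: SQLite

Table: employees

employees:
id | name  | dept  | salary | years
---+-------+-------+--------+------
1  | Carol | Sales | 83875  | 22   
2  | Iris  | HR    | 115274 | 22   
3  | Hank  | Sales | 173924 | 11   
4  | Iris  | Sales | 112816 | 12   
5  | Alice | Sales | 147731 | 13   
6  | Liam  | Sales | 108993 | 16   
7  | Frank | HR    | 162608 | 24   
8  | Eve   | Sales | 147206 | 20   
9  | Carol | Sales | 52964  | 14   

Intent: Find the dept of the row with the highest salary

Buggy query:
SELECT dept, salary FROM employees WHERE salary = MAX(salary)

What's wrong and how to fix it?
Bug: WHERE is evaluated per row; an aggregate over the whole table isn't defined there

Fix: Wrap MAX in a scalar subquery so WHERE compares against a single value

Corrected query:
SELECT dept, salary FROM employees WHERE salary = (SELECT MAX(salary) FROM employees)

Result:
dept  | salary
------+-------
Sales | 173924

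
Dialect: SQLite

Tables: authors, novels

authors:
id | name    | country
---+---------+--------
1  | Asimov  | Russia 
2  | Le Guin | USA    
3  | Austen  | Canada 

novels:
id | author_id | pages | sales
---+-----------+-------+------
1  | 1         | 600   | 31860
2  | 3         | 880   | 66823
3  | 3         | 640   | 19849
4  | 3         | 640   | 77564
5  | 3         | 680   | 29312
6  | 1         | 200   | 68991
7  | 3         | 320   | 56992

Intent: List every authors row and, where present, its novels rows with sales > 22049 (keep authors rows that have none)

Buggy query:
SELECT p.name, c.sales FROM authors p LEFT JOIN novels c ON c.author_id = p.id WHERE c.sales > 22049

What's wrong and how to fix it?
Bug: A WHERE condition on the right-hand table after LEFT JOIN drops unmatched parents

Fix: Put 'c.sales > 22049' in the JOIN's ON clause instead of WHERE

Corrected query:
SELECT p.name, c.sales FROM authors p LEFT JOIN novels c ON c.author_id = p.id AND c.sales > 22049

Result:
name    | sales
--------+------
Asimov  | 31860
Asimov  | 68991
Le Guin | NULL 
Austen  | 29312
Austen  | 56992
Austen  | 66823
Austen  | 77564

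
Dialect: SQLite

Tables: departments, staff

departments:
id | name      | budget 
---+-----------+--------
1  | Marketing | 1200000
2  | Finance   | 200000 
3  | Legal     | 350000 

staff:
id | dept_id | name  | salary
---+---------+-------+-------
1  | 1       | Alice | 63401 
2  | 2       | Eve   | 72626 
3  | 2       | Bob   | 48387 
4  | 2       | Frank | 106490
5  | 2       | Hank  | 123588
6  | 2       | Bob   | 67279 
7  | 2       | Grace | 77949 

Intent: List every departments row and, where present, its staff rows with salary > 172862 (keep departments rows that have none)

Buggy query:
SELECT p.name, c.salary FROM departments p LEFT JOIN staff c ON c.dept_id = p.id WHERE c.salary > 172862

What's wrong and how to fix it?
Bug: Filtering c.salary in WHERE discards the NULL rows produced by LEFT JOIN, turning it into an inner join

Fix: Put 'c.salary > 172862' in the JOIN's ON clause instead of WHERE

Corrected query:
SELECT p.name, c.salary FROM departments p LEFT JOIN staff c ON c.dept_id = p.id AND c.salary > 172862

Result:
name      | salary
----------+-------
Marketing | NULL  
Finance   | NULL  
Legal     | NULL  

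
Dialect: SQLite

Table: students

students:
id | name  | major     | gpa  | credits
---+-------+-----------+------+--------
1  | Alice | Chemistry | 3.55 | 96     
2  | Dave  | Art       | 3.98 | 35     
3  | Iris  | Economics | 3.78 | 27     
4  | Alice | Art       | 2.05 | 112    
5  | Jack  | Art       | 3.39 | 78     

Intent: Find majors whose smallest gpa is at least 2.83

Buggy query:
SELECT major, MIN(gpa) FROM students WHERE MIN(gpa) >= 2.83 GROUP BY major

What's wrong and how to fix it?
Bug: MIN() in WHERE is a misuse of aggregate

Fix: Replace WHERE with HAVING after the GROUP BY

Corrected query:
SELECT major, MIN(gpa) FROM students GROUP BY major HAVING MIN(gpa) >= 2.83

Result:
major     | MIN(gpa)
----------+---------
Chemistry | 3.55    
Economics | 3.78    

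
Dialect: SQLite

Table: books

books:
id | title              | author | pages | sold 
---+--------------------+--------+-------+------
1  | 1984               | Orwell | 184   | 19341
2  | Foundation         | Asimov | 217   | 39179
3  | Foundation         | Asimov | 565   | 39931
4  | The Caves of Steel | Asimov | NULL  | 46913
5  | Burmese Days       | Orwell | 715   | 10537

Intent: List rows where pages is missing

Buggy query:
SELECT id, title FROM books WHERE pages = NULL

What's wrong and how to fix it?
Bug: Comparing to NULL with '=' never matches; NULL = NULL is unknown, not true

Fix: Use IS NULL to test for NULL

Corrected query:
SELECT id, title FROM books WHERE pages IS NULL

Result:
id | title             
---+-------------------
4  | The Caves of Steel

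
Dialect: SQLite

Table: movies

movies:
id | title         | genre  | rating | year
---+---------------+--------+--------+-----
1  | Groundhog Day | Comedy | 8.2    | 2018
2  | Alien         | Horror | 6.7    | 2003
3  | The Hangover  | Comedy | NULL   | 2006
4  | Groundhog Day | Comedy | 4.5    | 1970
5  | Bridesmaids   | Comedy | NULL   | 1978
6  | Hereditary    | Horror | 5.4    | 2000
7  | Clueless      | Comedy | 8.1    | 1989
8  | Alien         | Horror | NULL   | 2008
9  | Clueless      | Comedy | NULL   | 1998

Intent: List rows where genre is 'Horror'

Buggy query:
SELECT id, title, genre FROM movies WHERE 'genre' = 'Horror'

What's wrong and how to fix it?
Bug: Single quotes denote string literals in SQL; the column name is being compared as a constant string

Fix: Reference the column as genre without single quotes

Corrected query:
SELECT id, title, genre FROM movies WHERE genre = 'Horror'

Result:
id | title      | genre 
---+------------+-------
2  | Alien      | Horror
6  | Hereditary | Horror
8  | Alien      | Horror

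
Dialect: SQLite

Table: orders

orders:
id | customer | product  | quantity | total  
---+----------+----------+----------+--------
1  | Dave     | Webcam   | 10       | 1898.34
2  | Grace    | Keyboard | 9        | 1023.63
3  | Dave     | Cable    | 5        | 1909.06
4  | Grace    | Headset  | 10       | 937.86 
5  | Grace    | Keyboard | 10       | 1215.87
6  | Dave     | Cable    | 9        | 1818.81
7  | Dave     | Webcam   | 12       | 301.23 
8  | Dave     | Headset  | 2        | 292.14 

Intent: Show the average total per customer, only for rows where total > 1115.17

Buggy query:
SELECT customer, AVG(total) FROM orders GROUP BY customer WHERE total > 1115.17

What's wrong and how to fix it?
Bug: Row-level WHERE must come before GROUP BY in the clause order

Fix: Place WHERE between FROM and GROUP BY

Corrected query:
SELECT customer, AVG(total) FROM orders WHERE total > 1115.17 GROUP BY customer

Result:
customer | AVG(total) 
---------+------------
Dave     | 1875.403333
Grace    | 1215.87    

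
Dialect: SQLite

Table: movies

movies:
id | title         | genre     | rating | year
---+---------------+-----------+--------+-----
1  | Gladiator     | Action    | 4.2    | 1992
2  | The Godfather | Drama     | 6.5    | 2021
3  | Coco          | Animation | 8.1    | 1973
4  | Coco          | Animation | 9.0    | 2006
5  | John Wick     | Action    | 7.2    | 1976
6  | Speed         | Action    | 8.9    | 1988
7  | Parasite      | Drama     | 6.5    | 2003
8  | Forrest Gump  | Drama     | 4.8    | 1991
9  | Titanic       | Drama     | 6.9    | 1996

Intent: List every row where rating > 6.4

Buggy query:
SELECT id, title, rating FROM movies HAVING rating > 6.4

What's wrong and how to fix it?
Bug: HAVING filters the output of aggregation, but this query has no GROUP BY and no aggregate functions, so SQLite rejects it (HAVING clause on a non-aggregate query); the condition here is per row

Fix: Use WHERE for row-level filtering

Corrected query:
SELECT id, title, rating FROM movies WHERE rating > 6.4

Result:
id | title         | rating
---+---------------+-------
2  | The Godfather | 6.5   
3  | Coco          | 8.1   
4  | Coco          | 9     
5  | John Wick     | 7.2   
6  | Speed         | 8.9   
7  | Parasite      | 6.5   
9  | Titanic       | 6.9   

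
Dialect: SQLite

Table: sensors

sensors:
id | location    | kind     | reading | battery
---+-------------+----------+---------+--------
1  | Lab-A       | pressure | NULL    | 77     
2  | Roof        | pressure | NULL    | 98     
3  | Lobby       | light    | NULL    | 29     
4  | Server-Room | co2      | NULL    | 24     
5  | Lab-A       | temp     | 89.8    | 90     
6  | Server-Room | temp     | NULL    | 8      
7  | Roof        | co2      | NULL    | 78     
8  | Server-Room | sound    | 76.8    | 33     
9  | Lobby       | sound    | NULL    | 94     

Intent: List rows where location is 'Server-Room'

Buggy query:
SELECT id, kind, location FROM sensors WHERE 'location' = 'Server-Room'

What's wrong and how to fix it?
Bug: 'location' in single quotes is a string literal, not the column; the comparison is literal-vs-literal and never true

Fix: Reference the column as location without single quotes

Corrected query:
SELECT id, kind, location FROM sensors WHERE location = 'Server-Room'

Result:
id | kind  | location   
---+-------+------------
4  | co2   | Server-Room
6  | temp  | Server-Room
8  | sound | Server-Room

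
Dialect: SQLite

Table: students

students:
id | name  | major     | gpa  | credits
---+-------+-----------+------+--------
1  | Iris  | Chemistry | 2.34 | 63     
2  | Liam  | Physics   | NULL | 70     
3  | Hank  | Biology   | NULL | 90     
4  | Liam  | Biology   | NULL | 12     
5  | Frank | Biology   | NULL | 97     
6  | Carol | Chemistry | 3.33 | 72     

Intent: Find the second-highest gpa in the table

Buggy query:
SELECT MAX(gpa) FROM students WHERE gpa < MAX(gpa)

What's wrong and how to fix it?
Bug: MAX(gpa) on the right of the comparison is an aggregate-in-WHERE error

Fix: Compute the overall MAX in a subquery, then take MAX of rows below it

Corrected query:
SELECT MAX(gpa) FROM students WHERE gpa < (SELECT MAX(gpa) FROM students)

Result:
MAX(gpa)
--------
2.34    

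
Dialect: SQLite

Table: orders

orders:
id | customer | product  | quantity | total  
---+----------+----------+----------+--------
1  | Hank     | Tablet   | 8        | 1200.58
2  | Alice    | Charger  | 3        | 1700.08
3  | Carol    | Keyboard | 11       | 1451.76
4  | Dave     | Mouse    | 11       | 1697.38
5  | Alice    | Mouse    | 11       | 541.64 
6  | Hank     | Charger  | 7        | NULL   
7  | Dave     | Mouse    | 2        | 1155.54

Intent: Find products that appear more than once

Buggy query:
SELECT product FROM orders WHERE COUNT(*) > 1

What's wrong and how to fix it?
Bug: WHERE can't reference COUNT(*); aggregates are computed after WHERE

Fix: Group first, then use HAVING for the count condition

Corrected query:
SELECT product FROM orders GROUP BY product HAVING COUNT(*) > 1

Result:
product
-------
Charger
Mouse  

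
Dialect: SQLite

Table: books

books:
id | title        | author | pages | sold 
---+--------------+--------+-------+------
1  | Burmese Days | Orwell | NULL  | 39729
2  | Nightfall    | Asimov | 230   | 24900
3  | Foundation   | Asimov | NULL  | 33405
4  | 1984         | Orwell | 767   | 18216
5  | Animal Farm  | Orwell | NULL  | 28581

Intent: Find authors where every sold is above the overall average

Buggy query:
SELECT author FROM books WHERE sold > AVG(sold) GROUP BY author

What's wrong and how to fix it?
Bug: AVG() is an aggregate; it can't sit directly in WHERE

Fix: Use a subquery for AVG and a HAVING MIN(...) filter so the condition holds for every row in the group

Corrected query:
SELECT author FROM books GROUP BY author HAVING MIN(sold) > (SELECT AVG(sold) FROM books)

Result:
(no rows)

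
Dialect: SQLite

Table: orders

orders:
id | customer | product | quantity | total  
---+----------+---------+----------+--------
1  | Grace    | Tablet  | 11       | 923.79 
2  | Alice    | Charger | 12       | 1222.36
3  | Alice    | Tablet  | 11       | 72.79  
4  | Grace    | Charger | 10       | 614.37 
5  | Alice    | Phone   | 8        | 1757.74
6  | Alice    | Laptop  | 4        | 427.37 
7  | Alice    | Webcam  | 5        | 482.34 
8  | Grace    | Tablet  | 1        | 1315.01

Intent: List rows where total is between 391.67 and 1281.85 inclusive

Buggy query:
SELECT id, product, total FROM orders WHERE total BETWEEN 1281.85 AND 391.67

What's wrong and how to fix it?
Bug: The bounds are reversed; BETWEEN a AND b requires a <= b to match anything

Fix: Swap the bounds so the smaller value comes first

Corrected query:
SELECT id, product, total FROM orders WHERE total BETWEEN 391.67 AND 1281.85

Result:
id | product | total  
---+---------+--------
1  | Tablet  | 923.79 
2  | Charger | 1222.36
4  | Charger | 614.37 
6  | Laptop  | 427.37 
7  | Webcam  | 482.34 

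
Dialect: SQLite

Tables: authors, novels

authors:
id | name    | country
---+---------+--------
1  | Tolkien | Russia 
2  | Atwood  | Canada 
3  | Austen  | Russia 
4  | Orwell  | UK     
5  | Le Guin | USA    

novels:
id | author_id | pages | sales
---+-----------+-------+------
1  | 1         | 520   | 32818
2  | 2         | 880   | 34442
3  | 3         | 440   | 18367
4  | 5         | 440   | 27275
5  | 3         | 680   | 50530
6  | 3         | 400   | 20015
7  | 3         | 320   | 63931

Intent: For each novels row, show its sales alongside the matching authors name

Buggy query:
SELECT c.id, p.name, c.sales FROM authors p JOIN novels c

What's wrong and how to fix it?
Bug: JOIN with no ON clause produces a cartesian product; every novels row pairs with every authors row

Fix: Specify the join condition linking the foreign key to the parent id

Corrected query:
SELECT c.id, p.name, c.sales FROM authors p JOIN novels c ON c.author_id = p.id

Result:
id | name    | sales
---+---------+------
1  | Tolkien | 32818
2  | Atwood  | 34442
3  | Austen  | 18367
4  | Le Guin | 27275
5  | Austen  | 50530
6  | Austen  | 20015
7  | Austen  | 63931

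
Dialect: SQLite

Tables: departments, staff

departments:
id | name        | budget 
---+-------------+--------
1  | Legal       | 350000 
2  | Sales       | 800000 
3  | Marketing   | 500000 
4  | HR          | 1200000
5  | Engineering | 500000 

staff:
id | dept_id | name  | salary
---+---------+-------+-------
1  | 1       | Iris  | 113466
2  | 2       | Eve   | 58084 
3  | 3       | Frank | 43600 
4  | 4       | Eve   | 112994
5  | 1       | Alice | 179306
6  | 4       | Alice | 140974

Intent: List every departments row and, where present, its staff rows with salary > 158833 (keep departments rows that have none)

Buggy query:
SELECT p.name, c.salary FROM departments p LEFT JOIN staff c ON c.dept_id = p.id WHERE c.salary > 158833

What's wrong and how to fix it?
Bug: A WHERE condition on the right-hand table after LEFT JOIN drops unmatched parents

Fix: Move the right-table condition into the ON clause so unmatched parents are kept

Corrected query:
SELECT p.name, c.salary FROM departments p LEFT JOIN staff c ON c.dept_id = p.id AND c.salary > 158833

Result:
name        | salary
------------+-------
Legal       | 179306
Sales       | NULL  
Marketing   | NULL  
HR          | NULL  
Engineering | NULL  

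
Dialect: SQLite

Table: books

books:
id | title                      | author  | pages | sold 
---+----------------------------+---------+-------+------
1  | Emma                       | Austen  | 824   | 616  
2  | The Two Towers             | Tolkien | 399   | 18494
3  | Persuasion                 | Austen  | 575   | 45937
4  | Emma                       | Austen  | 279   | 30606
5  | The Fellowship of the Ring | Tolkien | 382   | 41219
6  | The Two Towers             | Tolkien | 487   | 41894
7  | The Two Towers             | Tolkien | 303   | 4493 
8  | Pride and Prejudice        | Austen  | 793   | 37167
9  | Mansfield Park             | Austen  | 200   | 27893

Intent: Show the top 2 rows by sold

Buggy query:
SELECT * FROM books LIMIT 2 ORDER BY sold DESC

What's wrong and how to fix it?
Bug: LIMIT must come after ORDER BY

Fix: Swap the clauses: ORDER BY first, then LIMIT

Corrected query:
SELECT * FROM books ORDER BY sold DESC LIMIT 2

Result:
id | title          | author  | pages | sold 
---+----------------+---------+-------+------
3  | Persuasion     | Austen  | 575   | 45937
6  | The Two Towers | Tolkien | 487   | 41894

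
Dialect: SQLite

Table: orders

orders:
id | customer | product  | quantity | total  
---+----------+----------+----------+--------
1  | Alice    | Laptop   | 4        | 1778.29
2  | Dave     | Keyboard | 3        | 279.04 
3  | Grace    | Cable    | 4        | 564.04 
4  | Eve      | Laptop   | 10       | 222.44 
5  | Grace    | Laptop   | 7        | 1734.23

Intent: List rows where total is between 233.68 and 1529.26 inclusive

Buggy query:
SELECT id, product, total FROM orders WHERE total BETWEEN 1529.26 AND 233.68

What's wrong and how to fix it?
Bug: The bounds are reversed; BETWEEN a AND b requires a <= b to match anything

Fix: Swap the bounds so the smaller value comes first

Corrected query:
SELECT id, product, total FROM orders WHERE total BETWEEN 233.68 AND 1529.26

Result:
id | product  | total 
---+----------+-------
2  | Keyboard | 279.04
3  | Cable    | 564.04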